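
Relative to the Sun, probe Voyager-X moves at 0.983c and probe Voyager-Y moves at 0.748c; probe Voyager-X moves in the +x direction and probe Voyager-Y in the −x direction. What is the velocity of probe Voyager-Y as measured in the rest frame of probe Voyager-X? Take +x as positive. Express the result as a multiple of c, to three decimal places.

β_A = 0.983, β_B = -0.748.
Transform to A's frame with the inverse velocity-addition law: u' = (u − v)/(1 − uv/c²), taking u = β_B and v = β_A.
u' = (-0.748 − 0.983) / (1 − (0.983)(-0.748)) = -1.7310/1.7353 = -0.9975.

-0.998c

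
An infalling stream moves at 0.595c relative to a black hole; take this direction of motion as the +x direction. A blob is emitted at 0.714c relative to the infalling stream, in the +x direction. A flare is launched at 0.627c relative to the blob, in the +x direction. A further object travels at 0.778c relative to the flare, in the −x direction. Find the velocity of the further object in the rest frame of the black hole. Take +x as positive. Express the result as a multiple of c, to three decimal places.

+0.856c

Apply u = (u' + v)/(1 + u'v/c²) successively, working outward toward the black hole.
Start: velocity of the infalling stream relative to the black hole = 0.5950c.
Compose with the blob (u' = 0.714 in the infalling stream frame): u_1 = (0.714 + 0.595) / (1 + 0.714·0.595) = 1.3090/1.4248 = 0.9187.
Compose with the flare (u' = 0.627 in the blob frame): u_2 = (0.627 + 0.919) / (1 + 0.627·0.919) = 1.5457/1.5760 = 0.9808.
Compose with the further object (u' = -0.778 in the flare frame): u_3 = (-0.778 + 0.981) / (1 + (-0.778)·0.981) = 0.2028/0.2370 = 0.8556.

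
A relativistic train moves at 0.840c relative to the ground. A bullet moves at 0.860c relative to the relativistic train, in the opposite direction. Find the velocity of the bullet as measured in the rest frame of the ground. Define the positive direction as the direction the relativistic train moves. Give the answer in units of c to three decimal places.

With v = 0.840 and u' = -0.860 (in units of c),
u = (u' + v)/(1 + u'v/c²):
u = (-0.860 + 0.840) / (1 + (-0.860)·0.840) = -0.0200/0.2776 = -0.0720

-0.072c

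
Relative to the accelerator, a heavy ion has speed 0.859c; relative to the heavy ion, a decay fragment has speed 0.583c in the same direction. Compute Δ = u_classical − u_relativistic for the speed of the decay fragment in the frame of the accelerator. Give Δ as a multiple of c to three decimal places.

Galilean: u_cl = 0.583 + 0.859 = 1.4420.
Relativistic: u_rel = (0.583 + 0.859) / (1 + 0.583·0.859) = 1.4420/1.5008 = 0.9608.
Δ = 1.4420 − 0.9608 = 0.4812.
(The classical prediction exceeds c; the relativistic result does not.)

Δ = 0.481c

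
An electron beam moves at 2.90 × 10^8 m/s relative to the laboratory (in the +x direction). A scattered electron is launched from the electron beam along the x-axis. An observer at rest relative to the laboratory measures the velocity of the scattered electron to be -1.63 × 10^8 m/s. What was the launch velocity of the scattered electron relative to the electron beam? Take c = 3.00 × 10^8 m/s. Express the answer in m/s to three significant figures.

v = 0.967c, u = -0.543c.
Invert the composition law: u' = (u − v)/(1 − uv/c²).
u' = (-0.543 − 0.967) / (1 − (-0.543)(0.967)) = -1.5100/1.5252 = -0.9900.
u' = -0.9900 × 3.00 × 10^8 m/s.

-2.97 × 10^8 m/s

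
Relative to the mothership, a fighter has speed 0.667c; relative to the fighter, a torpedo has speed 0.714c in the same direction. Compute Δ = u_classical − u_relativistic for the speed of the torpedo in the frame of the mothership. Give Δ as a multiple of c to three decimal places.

Galilean: u_cl = 0.714 + 0.667 = 1.3810.
Relativistic: u_rel = (0.714 + 0.667) / (1 + 0.714·0.667) = 1.3810/1.4762 = 0.9355.
Δ = 1.3810 − 0.9355 = 0.4455.
(The classical prediction exceeds c; the relativistic result does not.)

Δ = 0.446c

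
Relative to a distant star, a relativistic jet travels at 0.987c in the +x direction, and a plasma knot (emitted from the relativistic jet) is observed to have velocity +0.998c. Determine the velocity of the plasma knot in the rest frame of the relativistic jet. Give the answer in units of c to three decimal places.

+0.735c

Invert the composition law: u' = (u − v)/(1 − uv/c²).
u' = (0.998 − 0.987) / (1 − (0.998)(0.987)) = 0.0110/0.0150 = 0.7346.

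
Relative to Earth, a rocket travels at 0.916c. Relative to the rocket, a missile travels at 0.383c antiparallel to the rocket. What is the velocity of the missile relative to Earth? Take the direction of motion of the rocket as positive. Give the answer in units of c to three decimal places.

+0.821c

With v = 0.916 and u' = -0.383 (in units of c),
u = (u' + v)/(1 + u'v/c²):
u = (-0.383 + 0.916) / (1 + (-0.383)·0.916) = 0.5330/0.6492 = 0.8210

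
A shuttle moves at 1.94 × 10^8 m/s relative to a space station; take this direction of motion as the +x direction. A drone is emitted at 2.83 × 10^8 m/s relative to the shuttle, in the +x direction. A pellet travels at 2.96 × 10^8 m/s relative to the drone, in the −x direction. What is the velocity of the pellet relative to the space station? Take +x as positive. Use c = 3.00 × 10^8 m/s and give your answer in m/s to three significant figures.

+1.05 × 10^7 m/s

Apply u = (u' + v)/(1 + u'v/c²) successively, working outward toward the space station.
(Dividing each given speed by c = 3.00 × 10^8 m/s to work in units of c.)
Start: velocity of the shuttle relative to the space station = 0.6467c.
Compose with the drone (u' = 0.943 in the shuttle frame): u_1 = (0.943 + 0.647) / (1 + 0.943·0.647) = 1.5900/1.6100 = 0.9876.
Compose with the pellet (u' = -0.987 in the drone frame): u_2 = (-0.987 + 0.988) / (1 + (-0.987)·0.988) = 0.0009/0.0256 = 0.0350.
So u = 0.0350 × 3.00 × 10^8 m/s.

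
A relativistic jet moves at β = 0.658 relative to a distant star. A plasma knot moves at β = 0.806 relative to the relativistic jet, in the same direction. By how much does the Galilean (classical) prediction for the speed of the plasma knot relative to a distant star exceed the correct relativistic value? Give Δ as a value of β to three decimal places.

Δ = 0.507

Galilean: u_cl = 0.806 + 0.658 = 1.4640.
Relativistic: u_rel = (0.806 + 0.658) / (1 + 0.806·0.658) = 1.4640/1.5303 = 0.9566.
Δ = 1.4640 − 0.9566 = 0.5074.
(The classical prediction exceeds c; the relativistic result does not.)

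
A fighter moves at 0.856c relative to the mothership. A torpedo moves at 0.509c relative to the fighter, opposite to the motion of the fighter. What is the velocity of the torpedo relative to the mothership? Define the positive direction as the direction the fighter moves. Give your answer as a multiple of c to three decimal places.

With v = 0.856 and u' = -0.509 (in units of c),
u = (u' + v)/(1 + u'v/c²):
u = (-0.509 + 0.856) / (1 + (-0.509)·0.856) = 0.3470/0.5643 = 0.6149

+0.615c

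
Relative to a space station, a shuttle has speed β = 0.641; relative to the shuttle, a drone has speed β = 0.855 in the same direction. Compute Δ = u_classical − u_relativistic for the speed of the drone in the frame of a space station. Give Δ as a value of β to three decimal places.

Δ = 0.530

Galilean: u_cl = 0.855 + 0.641 = 1.4960.
Relativistic: u_rel = (0.855 + 0.641) / (1 + 0.855·0.641) = 1.4960/1.5481 = 0.9664.
Δ = 1.4960 − 0.9664 = 0.5296.
(The classical prediction exceeds c; the relativistic result does not.)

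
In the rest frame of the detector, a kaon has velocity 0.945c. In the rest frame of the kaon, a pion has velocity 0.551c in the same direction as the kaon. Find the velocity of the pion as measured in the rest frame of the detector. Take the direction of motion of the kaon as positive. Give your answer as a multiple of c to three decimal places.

0.984c

With v = 0.945 and u' = 0.551 (in units of c),
u = (u' + v)/(1 + u'v/c²):
u = (0.551 + 0.945) / (1 + 0.551·0.945) = 1.4960/1.5207 = 0.9838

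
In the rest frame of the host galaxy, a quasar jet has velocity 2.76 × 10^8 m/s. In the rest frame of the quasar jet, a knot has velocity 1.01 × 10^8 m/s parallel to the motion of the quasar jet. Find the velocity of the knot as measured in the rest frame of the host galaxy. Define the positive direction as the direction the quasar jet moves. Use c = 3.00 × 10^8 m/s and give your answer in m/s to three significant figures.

2.88 × 10^8 m/s

In units of c (dividing by 3.00 × 10^8 m/s): v = 0.920, u' = 0.337.
u = (u' + v)/(1 + u'v/c²):
u = (0.337 + 0.920) / (1 + 0.337·0.920) = 1.2567/1.3097 = 0.9595
Converting back: u = 0.9595 × 3.00 × 10^8 m/s.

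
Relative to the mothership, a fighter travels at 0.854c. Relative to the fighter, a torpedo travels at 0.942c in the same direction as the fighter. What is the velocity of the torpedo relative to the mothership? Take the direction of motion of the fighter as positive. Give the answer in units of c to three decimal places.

0.995c

With v = 0.854 and u' = 0.942 (in units of c),
u = (u' + v)/(1 + u'v/c²):
u = (0.942 + 0.854) / (1 + 0.942·0.854) = 1.7960/1.8045 = 0.9953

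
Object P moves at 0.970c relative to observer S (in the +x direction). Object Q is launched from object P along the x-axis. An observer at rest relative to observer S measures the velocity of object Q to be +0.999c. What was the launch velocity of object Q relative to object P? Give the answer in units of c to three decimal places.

+0.936c

Invert the composition law: u' = (u − v)/(1 − uv/c²).
u' = (0.999 − 0.970) / (1 − (0.999)(0.970)) = 0.0290/0.0310 = 0.9364.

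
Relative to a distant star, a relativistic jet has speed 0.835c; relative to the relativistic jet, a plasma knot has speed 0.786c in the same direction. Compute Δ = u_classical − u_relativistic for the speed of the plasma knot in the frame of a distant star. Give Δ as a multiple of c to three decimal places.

Δ = 0.642c

Galilean: u_cl = 0.786 + 0.835 = 1.6210.
Relativistic: u_rel = (0.786 + 0.835) / (1 + 0.786·0.835) = 1.6210/1.6563 = 0.9787.
Δ = 1.6210 − 0.9787 = 0.6423.
(The classical prediction exceeds c; the relativistic result does not.)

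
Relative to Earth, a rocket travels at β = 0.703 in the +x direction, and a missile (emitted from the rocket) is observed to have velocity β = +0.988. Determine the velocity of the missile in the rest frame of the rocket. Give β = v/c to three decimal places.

β = +0.933

Invert the composition law: u' = (u − v)/(1 − uv/c²).
u' = (0.988 − 0.703) / (1 − (0.988)(0.703)) = 0.2850/0.3054 = 0.9331.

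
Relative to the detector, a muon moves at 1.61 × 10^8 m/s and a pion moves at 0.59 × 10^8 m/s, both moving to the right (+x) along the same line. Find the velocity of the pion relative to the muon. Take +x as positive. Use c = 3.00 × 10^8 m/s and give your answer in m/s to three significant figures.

-1.14 × 10^8 m/s

β_A = 0.537, β_B = 0.197 (dividing each by c = 3.00 × 10^8 m/s).
Transform to A's frame with the inverse velocity-addition law: u' = (u − v)/(1 − uv/c²), taking u = β_B and v = β_A.
u' = (0.197 − 0.537) / (1 − (0.537)(0.197)) = -0.3400/0.8945 = -0.3801.
u' = -0.3801 × 3.00 × 10^8 m/s.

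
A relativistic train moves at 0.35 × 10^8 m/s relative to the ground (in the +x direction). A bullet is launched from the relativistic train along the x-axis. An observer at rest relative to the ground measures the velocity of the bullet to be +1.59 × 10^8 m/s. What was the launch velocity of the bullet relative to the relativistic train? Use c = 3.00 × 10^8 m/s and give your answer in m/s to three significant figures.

v = 0.117c, u = 0.530c.
Invert the composition law: u' = (u − v)/(1 − uv/c²).
u' = (0.530 − 0.117) / (1 − (0.530)(0.117)) = 0.4133/0.9382 = 0.4406.
u' = 0.4406 × 3.00 × 10^8 m/s.

+1.32 × 10^8 m/s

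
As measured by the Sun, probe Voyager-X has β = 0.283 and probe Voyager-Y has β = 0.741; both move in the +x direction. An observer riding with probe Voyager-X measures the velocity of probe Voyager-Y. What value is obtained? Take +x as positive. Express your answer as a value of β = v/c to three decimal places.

β = +0.580

β_A = 0.283, β_B = 0.741.
Transform to A's frame with the inverse velocity-addition law: u' = (u − v)/(1 − uv/c²), taking u = β_B and v = β_A.
u' = (0.741 − 0.283) / (1 − (0.283)(0.741)) = 0.4580/0.7903 = 0.5795.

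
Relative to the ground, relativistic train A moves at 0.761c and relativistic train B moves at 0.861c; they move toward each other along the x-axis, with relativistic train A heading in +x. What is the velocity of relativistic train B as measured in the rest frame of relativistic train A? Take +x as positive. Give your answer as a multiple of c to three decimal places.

β_A = 0.761, β_B = -0.861.
Transform to A's frame with the inverse velocity-addition law: u' = (u − v)/(1 − uv/c²), taking u = β_B and v = β_A.
u' = (-0.861 − 0.761) / (1 − (0.761)(-0.861)) = -1.6220/1.6552 = -0.9799.

-0.980c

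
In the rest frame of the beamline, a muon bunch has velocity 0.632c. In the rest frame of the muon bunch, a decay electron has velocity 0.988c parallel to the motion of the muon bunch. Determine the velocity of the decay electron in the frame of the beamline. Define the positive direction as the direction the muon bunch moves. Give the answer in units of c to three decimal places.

0.997c

With v = 0.632 and u' = 0.988 (in units of c),
u = (u' + v)/(1 + u'v/c²):
u = (0.988 + 0.632) / (1 + 0.988·0.632) = 1.6200/1.6244 = 0.9973
(Galilean addition would give +1.620c, exceeding c.)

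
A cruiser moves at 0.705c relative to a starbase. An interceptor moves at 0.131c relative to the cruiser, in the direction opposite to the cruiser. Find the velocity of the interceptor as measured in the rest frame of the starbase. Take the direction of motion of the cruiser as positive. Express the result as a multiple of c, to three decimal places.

With v = 0.705 and u' = -0.131 (in units of c),
u = (u' + v)/(1 + u'v/c²):
u = (-0.131 + 0.705) / (1 + (-0.131)·0.705) = 0.5740/0.9076 = 0.6324

+0.632c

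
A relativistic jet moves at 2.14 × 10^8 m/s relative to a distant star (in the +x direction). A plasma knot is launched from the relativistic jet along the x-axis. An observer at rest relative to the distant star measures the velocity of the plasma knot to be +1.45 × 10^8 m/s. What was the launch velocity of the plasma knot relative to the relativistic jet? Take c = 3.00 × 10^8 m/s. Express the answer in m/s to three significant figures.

-1.05 × 10^8 m/s

v = 0.713c, u = 0.483c.
Invert the composition law: u' = (u − v)/(1 − uv/c²).
u' = (0.483 − 0.713) / (1 − (0.483)(0.713)) = -0.2300/0.6552 = -0.3510.
u' = -0.3510 × 3.00 × 10^8 m/s.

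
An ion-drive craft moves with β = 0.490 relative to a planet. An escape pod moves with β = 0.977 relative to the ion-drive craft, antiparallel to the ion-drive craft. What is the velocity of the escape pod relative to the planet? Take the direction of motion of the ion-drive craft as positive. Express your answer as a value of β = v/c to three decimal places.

With v = 0.490 and u' = -0.977 (in units of c),
u = (u' + v)/(1 + u'v/c²):
u = (-0.977 + 0.490) / (1 + (-0.977)·0.490) = -0.4870/0.5213 = -0.9343
(Galilean addition would give -0.487c.)

β = -0.934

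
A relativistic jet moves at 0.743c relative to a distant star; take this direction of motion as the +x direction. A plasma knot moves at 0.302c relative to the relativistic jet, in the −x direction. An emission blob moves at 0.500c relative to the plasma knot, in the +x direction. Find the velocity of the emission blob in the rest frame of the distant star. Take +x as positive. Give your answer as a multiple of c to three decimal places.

Apply u = (u' + v)/(1 + u'v/c²) successively, working outward toward the distant star.
Start: velocity of the relativistic jet relative to the distant star = 0.7430c.
Compose with the plasma knot (u' = -0.302 in the relativistic jet frame): u_1 = (-0.302 + 0.743) / (1 + (-0.302)·0.743) = 0.4410/0.7756 = 0.5686.
Compose with the emission blob (u' = 0.500 in the plasma knot frame): u_2 = (0.500 + 0.569) / (1 + 0.500·0.569) = 1.0686/1.2843 = 0.8320.

+0.832c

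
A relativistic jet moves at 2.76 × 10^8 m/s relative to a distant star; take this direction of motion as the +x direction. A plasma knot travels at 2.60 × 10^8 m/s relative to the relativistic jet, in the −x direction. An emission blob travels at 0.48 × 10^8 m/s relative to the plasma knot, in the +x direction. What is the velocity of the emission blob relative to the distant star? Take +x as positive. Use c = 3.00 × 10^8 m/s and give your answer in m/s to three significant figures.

+1.22 × 10^8 m/s

Apply u = (u' + v)/(1 + u'v/c²) successively, working outward toward the distant star.
(Dividing each given speed by c = 3.00 × 10^8 m/s to work in units of c.)
Start: velocity of the relativistic jet relative to the distant star = 0.9200c.
Compose with the plasma knot (u' = -0.867 in the relativistic jet frame): u_1 = (-0.867 + 0.920) / (1 + (-0.867)·0.920) = 0.0533/0.2027 = 0.2632.
Compose with the emission blob (u' = 0.160 in the plasma knot frame): u_2 = (0.160 + 0.263) / (1 + 0.160·0.263) = 0.4232/1.0421 = 0.4061.
So u = 0.4061 × 3.00 × 10^8 m/s.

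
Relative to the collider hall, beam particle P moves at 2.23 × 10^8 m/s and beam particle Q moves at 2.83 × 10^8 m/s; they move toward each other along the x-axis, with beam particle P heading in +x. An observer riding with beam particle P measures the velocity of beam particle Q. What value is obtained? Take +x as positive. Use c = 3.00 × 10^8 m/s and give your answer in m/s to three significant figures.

-2.97 × 10^8 m/s

β_A = 0.743, β_B = -0.943 (dividing each by c = 3.00 × 10^8 m/s).
Transform to A's frame with the inverse velocity-addition law: u' = (u − v)/(1 − uv/c²), taking u = β_B and v = β_A.
u' = (-0.943 − 0.743) / (1 − (0.743)(-0.943)) = -1.6867/1.7012 = -0.9915.
u' = -0.9915 × 3.00 × 10^8 m/s.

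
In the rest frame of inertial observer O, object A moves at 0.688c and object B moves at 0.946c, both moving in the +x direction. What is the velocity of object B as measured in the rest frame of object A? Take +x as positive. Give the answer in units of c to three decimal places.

β_A = 0.688, β_B = 0.946.
Transform to A's frame with the inverse velocity-addition law: u' = (u − v)/(1 − uv/c²), taking u = β_B and v = β_A.
u' = (0.946 − 0.688) / (1 − (0.688)(0.946)) = 0.2580/0.3492 = 0.7389.

+0.739c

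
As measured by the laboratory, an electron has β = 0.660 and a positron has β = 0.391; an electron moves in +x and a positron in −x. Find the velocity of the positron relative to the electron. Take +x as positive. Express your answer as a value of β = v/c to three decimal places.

β = -0.835

β_A = 0.660, β_B = -0.391.
Transform to A's frame with the inverse velocity-addition law: u' = (u − v)/(1 − uv/c²), taking u = β_B and v = β_A.
u' = (-0.391 − 0.660) / (1 − (0.660)(-0.391)) = -1.0510/1.2581 = -0.8354.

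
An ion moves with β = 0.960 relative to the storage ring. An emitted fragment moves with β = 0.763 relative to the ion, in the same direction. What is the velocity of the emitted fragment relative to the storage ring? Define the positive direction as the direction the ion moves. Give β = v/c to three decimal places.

With v = 0.960 and u' = 0.763 (in units of c),
u = (u' + v)/(1 + u'v/c²):
u = (0.763 + 0.960) / (1 + 0.763·0.960) = 1.7230/1.7325 = 0.9945
(Galilean addition would give +1.723c, exceeding c.)

β = 0.995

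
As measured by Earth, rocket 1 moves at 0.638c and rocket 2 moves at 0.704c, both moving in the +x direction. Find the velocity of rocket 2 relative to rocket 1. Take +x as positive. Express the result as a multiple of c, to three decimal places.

+0.120c

β_A = 0.638, β_B = 0.704.
Transform to A's frame with the inverse velocity-addition law: u' = (u − v)/(1 − uv/c²), taking u = β_B and v = β_A.
u' = (0.704 − 0.638) / (1 − (0.638)(0.704)) = 0.0660/0.5508 = 0.1198.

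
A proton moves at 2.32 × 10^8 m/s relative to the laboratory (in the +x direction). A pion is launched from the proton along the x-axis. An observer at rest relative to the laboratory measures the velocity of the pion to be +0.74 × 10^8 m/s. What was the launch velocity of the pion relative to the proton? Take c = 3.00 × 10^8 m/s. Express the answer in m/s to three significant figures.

-1.95 × 10^8 m/s

v = 0.773c, u = 0.247c.
Invert the composition law: u' = (u − v)/(1 − uv/c²).
u' = (0.247 − 0.773) / (1 − (0.247)(0.773)) = -0.5267/0.8092 = -0.6508.
u' = -0.6508 × 3.00 × 10^8 m/s.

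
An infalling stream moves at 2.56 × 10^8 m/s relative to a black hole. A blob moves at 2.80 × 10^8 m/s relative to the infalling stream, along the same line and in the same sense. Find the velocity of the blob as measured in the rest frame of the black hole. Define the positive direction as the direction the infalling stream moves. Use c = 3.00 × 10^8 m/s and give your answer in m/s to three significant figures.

2.98 × 10^8 m/s

In units of c (dividing by 3.00 × 10^8 m/s): v = 0.853, u' = 0.933.
u = (u' + v)/(1 + u'v/c²):
u = (0.933 + 0.853) / (1 + 0.933·0.853) = 1.7867/1.7964 = 0.9946
Converting back: u = 0.9946 × 3.00 × 10^8 m/s.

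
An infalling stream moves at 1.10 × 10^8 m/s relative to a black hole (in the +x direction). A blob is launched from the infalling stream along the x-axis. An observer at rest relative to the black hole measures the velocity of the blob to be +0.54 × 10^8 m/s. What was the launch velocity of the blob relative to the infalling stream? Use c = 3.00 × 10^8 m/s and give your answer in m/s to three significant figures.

-6.00 × 10^7 m/s

v = 0.367c, u = 0.180c.
Invert the composition law: u' = (u − v)/(1 − uv/c²).
u' = (0.180 − 0.367) / (1 − (0.180)(0.367)) = -0.1867/0.9340 = -0.1999.
u' = -0.1999 × 3.00 × 10^8 m/s.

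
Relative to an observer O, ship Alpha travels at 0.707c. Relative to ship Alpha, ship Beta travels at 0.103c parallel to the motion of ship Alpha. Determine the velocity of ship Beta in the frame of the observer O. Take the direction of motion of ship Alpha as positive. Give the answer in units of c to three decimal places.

0.755c

With v = 0.707 and u' = 0.103 (in units of c),
u = (u' + v)/(1 + u'v/c²):
u = (0.103 + 0.707) / (1 + 0.103·0.707) = 0.8100/1.0728 = 0.7550
(Galilean addition would give +0.810c.)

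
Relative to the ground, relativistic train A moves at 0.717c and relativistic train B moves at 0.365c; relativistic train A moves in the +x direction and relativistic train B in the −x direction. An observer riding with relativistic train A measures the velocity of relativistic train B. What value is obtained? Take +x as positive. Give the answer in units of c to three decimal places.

β_A = 0.717, β_B = -0.365.
Transform to A's frame with the inverse velocity-addition law: u' = (u − v)/(1 − uv/c²), taking u = β_B and v = β_A.
u' = (-0.365 − 0.717) / (1 − (0.717)(-0.365)) = -1.0820/1.2617 = -0.8576.

-0.858c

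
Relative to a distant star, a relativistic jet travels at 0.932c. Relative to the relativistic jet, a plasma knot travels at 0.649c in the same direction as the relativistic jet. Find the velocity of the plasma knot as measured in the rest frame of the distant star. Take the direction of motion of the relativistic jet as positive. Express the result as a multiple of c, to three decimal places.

With v = 0.932 and u' = 0.649 (in units of c),
u = (u' + v)/(1 + u'v/c²):
u = (0.649 + 0.932) / (1 + 0.649·0.932) = 1.5810/1.6049 = 0.9851
(Galilean addition would give +1.581c, exceeding c.)

0.985c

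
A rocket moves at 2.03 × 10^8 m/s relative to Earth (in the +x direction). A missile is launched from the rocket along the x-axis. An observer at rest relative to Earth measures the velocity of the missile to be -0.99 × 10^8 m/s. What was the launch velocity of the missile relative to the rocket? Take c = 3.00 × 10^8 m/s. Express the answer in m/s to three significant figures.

v = 0.677c, u = -0.330c.
Invert the composition law: u' = (u − v)/(1 − uv/c²).
u' = (-0.330 − 0.677) / (1 − (-0.330)(0.677)) = -1.0067/1.2233 = -0.8229.
u' = -0.8229 × 3.00 × 10^8 m/s.

-2.47 × 10^8 m/s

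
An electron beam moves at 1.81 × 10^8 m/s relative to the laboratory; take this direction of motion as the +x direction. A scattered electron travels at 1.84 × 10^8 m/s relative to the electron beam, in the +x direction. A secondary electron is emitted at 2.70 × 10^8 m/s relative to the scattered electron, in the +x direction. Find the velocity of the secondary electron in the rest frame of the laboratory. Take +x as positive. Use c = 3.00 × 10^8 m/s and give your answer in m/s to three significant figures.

Apply u = (u' + v)/(1 + u'v/c²) successively, working outward toward the laboratory.
(Dividing each given speed by c = 3.00 × 10^8 m/s to work in units of c.)
Start: velocity of the electron beam relative to the laboratory = 0.6033c.
Compose with the scattered electron (u' = 0.613 in the electron beam frame): u_1 = (0.613 + 0.603) / (1 + 0.613·0.603) = 1.2167/1.3700 = 0.8880.
Compose with the secondary electron (u' = 0.900 in the scattered electron frame): u_2 = (0.900 + 0.888) / (1 + 0.900·0.888) = 1.7880/1.7992 = 0.9938.
So u = 0.9938 × 3.00 × 10^8 m/s.

2.98 × 10^8 m/s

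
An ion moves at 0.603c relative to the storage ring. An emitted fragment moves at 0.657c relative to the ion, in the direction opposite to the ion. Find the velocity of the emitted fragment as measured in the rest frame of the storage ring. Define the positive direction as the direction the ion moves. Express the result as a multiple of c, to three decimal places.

-0.089c

With v = 0.603 and u' = -0.657 (in units of c),
u = (u' + v)/(1 + u'v/c²):
u = (-0.657 + 0.603) / (1 + (-0.657)·0.603) = -0.0540/0.6038 = -0.0894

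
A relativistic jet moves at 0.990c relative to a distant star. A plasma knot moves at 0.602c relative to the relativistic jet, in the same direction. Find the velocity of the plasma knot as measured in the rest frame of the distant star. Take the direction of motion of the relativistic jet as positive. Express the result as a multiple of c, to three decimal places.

With v = 0.990 and u' = 0.602 (in units of c),
u = (u' + v)/(1 + u'v/c²):
u = (0.602 + 0.990) / (1 + 0.602·0.990) = 1.5920/1.5960 = 0.9975

0.998c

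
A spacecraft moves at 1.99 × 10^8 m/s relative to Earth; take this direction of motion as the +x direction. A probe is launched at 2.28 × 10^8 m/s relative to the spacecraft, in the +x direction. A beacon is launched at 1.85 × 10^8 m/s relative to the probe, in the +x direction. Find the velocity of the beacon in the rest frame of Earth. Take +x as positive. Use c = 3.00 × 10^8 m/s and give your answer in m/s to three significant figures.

2.96 × 10^8 m/s

Apply u = (u' + v)/(1 + u'v/c²) successively, working outward toward Earth.
(Dividing each given speed by c = 3.00 × 10^8 m/s to work in units of c.)
Start: velocity of the spacecraft relative to Earth = 0.6633c.
Compose with the probe (u' = 0.760 in the spacecraft frame): u_1 = (0.760 + 0.663) / (1 + 0.760·0.663) = 1.4233/1.5041 = 0.9463.
Compose with the beacon (u' = 0.617 in the probe frame): u_2 = (0.617 + 0.946) / (1 + 0.617·0.946) = 1.5629/1.5835 = 0.9870.
So u = 0.9870 × 3.00 × 10^8 m/s.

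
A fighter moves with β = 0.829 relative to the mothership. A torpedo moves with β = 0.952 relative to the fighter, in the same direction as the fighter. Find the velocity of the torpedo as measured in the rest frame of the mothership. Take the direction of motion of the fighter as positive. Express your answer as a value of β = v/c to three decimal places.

β = 0.995

With v = 0.829 and u' = 0.952 (in units of c),
u = (u' + v)/(1 + u'v/c²):
u = (0.952 + 0.829) / (1 + 0.952·0.829) = 1.7810/1.7892 = 0.9954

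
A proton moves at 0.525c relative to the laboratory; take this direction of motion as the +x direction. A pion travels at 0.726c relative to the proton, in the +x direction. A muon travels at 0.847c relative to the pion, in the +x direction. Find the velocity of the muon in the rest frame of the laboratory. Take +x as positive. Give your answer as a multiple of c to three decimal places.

Apply u = (u' + v)/(1 + u'v/c²) successively, working outward toward the laboratory.
Start: velocity of the proton relative to the laboratory = 0.5250c.
Compose with the pion (u' = 0.726 in the proton frame): u_1 = (0.726 + 0.525) / (1 + 0.726·0.525) = 1.2510/1.3812 = 0.9058.
Compose with the muon (u' = 0.847 in the pion frame): u_2 = (0.847 + 0.906) / (1 + 0.847·0.906) = 1.7528/1.7672 = 0.9918.

0.992c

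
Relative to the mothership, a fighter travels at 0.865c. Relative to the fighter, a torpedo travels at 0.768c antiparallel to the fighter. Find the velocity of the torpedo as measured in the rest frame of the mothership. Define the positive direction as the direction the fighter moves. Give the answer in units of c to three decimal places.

+0.289c

With v = 0.865 and u' = -0.768 (in units of c),
u = (u' + v)/(1 + u'v/c²):
u = (-0.768 + 0.865) / (1 + (-0.768)·0.865) = 0.0970/0.3357 = 0.2890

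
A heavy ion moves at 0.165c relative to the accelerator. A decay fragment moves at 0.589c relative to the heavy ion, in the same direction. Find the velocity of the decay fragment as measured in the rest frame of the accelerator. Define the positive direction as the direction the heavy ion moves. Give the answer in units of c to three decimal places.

0.687c

With v = 0.165 and u' = 0.589 (in units of c),
u = (u' + v)/(1 + u'v/c²):
u = (0.589 + 0.165) / (1 + 0.589·0.165) = 0.7540/1.0972 = 0.6872
(Galilean addition would give +0.754c.)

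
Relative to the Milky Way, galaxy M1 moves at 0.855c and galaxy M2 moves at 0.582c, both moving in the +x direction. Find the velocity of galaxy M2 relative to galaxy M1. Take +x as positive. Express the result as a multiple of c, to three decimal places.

β_A = 0.855, β_B = 0.582.
Transform to A's frame with the inverse velocity-addition law: u' = (u − v)/(1 − uv/c²), taking u = β_B and v = β_A.
u' = (0.582 − 0.855) / (1 − (0.855)(0.582)) = -0.2730/0.5024 = -0.5434.

-0.543c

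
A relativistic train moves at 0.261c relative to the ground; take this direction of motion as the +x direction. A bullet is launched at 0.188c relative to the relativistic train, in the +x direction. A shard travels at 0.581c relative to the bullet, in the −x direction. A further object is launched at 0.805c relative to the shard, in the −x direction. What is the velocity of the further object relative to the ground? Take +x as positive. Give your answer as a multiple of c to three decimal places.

-0.867c

Apply u = (u' + v)/(1 + u'v/c²) successively, working outward toward the ground.
Start: velocity of the relativistic train relative to the ground = 0.2610c.
Compose with the bullet (u' = 0.188 in the relativistic train frame): u_1 = (0.188 + 0.261) / (1 + 0.188·0.261) = 0.4490/1.0491 = 0.4280.
Compose with the shard (u' = -0.581 in the bullet frame): u_2 = (-0.581 + 0.428) / (1 + (-0.581)·0.428) = -0.1530/0.7513 = -0.2036.
Compose with the further object (u' = -0.805 in the shard frame): u_3 = (-0.805 + (-0.204)) / (1 + (-0.805)·(-0.204)) = -1.0086/1.1639 = -0.8666.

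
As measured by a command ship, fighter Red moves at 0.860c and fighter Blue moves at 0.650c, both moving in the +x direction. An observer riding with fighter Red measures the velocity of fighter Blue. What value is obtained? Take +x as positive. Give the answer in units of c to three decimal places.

β_A = 0.860, β_B = 0.650.
Transform to A's frame with the inverse velocity-addition law: u' = (u − v)/(1 − uv/c²), taking u = β_B and v = β_A.
u' = (0.650 − 0.860) / (1 − (0.860)(0.650)) = -0.2100/0.4410 = -0.4762.

-0.476c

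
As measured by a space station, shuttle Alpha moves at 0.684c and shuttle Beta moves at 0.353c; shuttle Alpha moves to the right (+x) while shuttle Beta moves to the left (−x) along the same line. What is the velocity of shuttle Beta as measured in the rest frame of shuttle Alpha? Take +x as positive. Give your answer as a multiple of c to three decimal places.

β_A = 0.684, β_B = -0.353.
Transform to A's frame with the inverse velocity-addition law: u' = (u − v)/(1 − uv/c²), taking u = β_B and v = β_A.
u' = (-0.353 − 0.684) / (1 − (0.684)(-0.353)) = -1.0370/1.2415 = -0.8353.

-0.835c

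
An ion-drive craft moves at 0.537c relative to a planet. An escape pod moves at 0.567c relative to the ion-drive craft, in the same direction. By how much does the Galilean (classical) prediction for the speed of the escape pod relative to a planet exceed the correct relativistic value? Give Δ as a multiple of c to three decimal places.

Galilean: u_cl = 0.567 + 0.537 = 1.1040.
Relativistic: u_rel = (0.567 + 0.537) / (1 + 0.567·0.537) = 1.1040/1.3045 = 0.8463.
Δ = 1.1040 − 0.8463 = 0.2577.
(The classical prediction exceeds c; the relativistic result does not.)

Δ = 0.258c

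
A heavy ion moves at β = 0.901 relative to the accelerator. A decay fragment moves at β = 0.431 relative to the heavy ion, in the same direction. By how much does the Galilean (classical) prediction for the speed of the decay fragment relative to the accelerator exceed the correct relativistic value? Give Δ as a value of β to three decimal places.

Galilean: u_cl = 0.431 + 0.901 = 1.3320.
Relativistic: u_rel = (0.431 + 0.901) / (1 + 0.431·0.901) = 1.3320/1.3883 = 0.9594.
Δ = 1.3320 − 0.9594 = 0.3726.
(The classical prediction exceeds c; the relativistic result does not.)

Δ = 0.373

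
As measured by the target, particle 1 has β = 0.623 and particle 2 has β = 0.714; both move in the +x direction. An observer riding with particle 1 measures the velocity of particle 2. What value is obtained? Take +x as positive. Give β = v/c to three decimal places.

β_A = 0.623, β_B = 0.714.
Transform to A's frame with the inverse velocity-addition law: u' = (u − v)/(1 − uv/c²), taking u = β_B and v = β_A.
u' = (0.714 − 0.623) / (1 − (0.623)(0.714)) = 0.0910/0.5552 = 0.1639.

β = +0.164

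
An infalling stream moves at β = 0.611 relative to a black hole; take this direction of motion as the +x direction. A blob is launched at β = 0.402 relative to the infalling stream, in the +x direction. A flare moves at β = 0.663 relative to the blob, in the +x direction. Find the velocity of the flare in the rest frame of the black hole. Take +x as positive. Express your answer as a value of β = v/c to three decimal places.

β = 0.959

Apply u = (u' + v)/(1 + u'v/c²) successively, working outward toward the black hole.
Start: velocity of the infalling stream relative to the black hole = 0.6110c.
Compose with the blob (u' = 0.402 in the infalling stream frame): u_1 = (0.402 + 0.611) / (1 + 0.402·0.611) = 1.0130/1.2456 = 0.8132.
Compose with the flare (u' = 0.663 in the blob frame): u_2 = (0.663 + 0.813) / (1 + 0.663·0.813) = 1.4762/1.5392 = 0.9591.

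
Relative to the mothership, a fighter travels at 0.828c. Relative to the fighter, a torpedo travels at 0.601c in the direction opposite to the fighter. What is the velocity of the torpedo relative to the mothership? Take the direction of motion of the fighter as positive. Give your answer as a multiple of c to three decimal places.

With v = 0.828 and u' = -0.601 (in units of c),
u = (u' + v)/(1 + u'v/c²):
u = (-0.601 + 0.828) / (1 + (-0.601)·0.828) = 0.2270/0.5024 = 0.4519

+0.452c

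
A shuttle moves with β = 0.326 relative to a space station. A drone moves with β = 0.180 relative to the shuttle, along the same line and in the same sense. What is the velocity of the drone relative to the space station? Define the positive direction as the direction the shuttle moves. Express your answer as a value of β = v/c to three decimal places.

β = 0.478

With v = 0.326 and u' = 0.180 (in units of c),
u = (u' + v)/(1 + u'v/c²):
u = (0.180 + 0.326) / (1 + 0.180·0.326) = 0.5060/1.0587 = 0.4780
(Galilean addition would give +0.506c.)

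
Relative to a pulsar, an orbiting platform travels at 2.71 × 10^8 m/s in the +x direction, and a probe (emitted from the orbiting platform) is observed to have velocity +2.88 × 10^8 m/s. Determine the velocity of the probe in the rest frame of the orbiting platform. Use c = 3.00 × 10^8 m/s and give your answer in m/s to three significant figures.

v = 0.903c, u = 0.960c.
Invert the composition law: u' = (u − v)/(1 − uv/c²).
u' = (0.960 − 0.903) / (1 − (0.960)(0.903)) = 0.0567/0.1328 = 0.4267.
u' = 0.4267 × 3.00 × 10^8 m/s.

+1.28 × 10^8 m/s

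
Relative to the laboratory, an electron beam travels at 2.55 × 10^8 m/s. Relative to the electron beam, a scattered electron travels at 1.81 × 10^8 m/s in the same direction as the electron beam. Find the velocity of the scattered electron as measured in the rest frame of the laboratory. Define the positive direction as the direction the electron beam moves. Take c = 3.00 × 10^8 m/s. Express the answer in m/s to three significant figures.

In units of c (dividing by 3.00 × 10^8 m/s): v = 0.850, u' = 0.603.
u = (u' + v)/(1 + u'v/c²):
u = (0.603 + 0.850) / (1 + 0.603·0.850) = 1.4533/1.5128 = 0.9607
(Galilean addition would give +1.453c, exceeding c.)
Converting back: u = 0.9607 × 3.00 × 10^8 m/s.

2.88 × 10^8 m/s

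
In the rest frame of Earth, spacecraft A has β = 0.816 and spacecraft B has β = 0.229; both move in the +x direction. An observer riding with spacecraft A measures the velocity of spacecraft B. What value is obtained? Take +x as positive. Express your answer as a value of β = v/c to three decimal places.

β = -0.722

β_A = 0.816, β_B = 0.229.
Transform to A's frame with the inverse velocity-addition law: u' = (u − v)/(1 − uv/c²), taking u = β_B and v = β_A.
u' = (0.229 − 0.816) / (1 − (0.816)(0.229)) = -0.5870/0.8131 = -0.7219.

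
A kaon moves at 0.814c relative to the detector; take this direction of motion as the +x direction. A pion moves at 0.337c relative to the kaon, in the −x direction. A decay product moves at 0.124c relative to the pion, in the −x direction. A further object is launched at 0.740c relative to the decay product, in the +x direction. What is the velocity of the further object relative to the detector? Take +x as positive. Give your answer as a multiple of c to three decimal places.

Apply u = (u' + v)/(1 + u'v/c²) successively, working outward toward the detector.
Start: velocity of the kaon relative to the detector = 0.8140c.
Compose with the pion (u' = -0.337 in the kaon frame): u_1 = (-0.337 + 0.814) / (1 + (-0.337)·0.814) = 0.4770/0.7257 = 0.6573.
Compose with the decay product (u' = -0.124 in the pion frame): u_2 = (-0.124 + 0.657) / (1 + (-0.124)·0.657) = 0.5333/0.9185 = 0.5806.
Compose with the further object (u' = 0.740 in the decay product frame): u_3 = (0.740 + 0.581) / (1 + 0.740·0.581) = 1.3206/1.4297 = 0.9237.

+0.924c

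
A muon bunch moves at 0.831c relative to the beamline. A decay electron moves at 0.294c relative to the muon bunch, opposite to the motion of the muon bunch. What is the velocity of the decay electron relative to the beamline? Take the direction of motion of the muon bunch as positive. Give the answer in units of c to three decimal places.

With v = 0.831 and u' = -0.294 (in units of c),
u = (u' + v)/(1 + u'v/c²):
u = (-0.294 + 0.831) / (1 + (-0.294)·0.831) = 0.5370/0.7557 = 0.7106

+0.711c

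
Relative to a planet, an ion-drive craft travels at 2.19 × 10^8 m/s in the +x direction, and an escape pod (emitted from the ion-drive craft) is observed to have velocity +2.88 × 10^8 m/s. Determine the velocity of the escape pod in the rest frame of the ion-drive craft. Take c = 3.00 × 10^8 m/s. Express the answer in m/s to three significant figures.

v = 0.730c, u = 0.960c.
Invert the composition law: u' = (u − v)/(1 − uv/c²).
u' = (0.960 − 0.730) / (1 − (0.960)(0.730)) = 0.2300/0.2992 = 0.7687.
u' = 0.7687 × 3.00 × 10^8 m/s.

+2.31 × 10^8 m/s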